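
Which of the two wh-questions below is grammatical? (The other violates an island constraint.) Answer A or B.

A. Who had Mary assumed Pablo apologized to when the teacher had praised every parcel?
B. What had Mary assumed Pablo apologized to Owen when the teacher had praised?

A

In B, the wh-phrase is extracted from inside an adjunct island (introduced by "when"), which blocks movement.
In A, the extraction path crosses only that-complement boundaries, which are transparent.
So A is grammatical.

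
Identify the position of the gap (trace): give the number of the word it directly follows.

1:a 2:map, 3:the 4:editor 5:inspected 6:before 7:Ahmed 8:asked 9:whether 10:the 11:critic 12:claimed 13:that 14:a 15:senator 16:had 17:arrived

5

The displaced element is "a map" (word 2).
It functions as the direct object of "inspected", so the gap sits immediately after word 5 ("inspected").
Base order: The editor inspected a map before Ahmed asked whether the critic claimed that a senator had arrived.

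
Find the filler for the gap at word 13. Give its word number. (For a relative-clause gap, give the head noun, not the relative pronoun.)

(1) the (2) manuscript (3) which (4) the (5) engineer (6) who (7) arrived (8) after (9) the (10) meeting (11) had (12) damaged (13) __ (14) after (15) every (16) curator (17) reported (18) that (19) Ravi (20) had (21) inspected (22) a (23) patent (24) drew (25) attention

The gap at 13 is the object of "damaged", inside a relative clause.
The relative pronoun is "which" (word 3); it is bound by the head noun immediately before it.
Its filler is the head noun "manuscript", at word 2.

2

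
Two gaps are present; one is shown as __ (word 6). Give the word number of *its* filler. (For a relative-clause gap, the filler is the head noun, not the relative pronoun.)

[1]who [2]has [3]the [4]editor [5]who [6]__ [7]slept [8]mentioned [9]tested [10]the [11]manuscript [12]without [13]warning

4

The marked gap is inside the relative clause, the subject of "slept".
Its filler is the head noun "editor" (via "who"), at word 4.
(The other dependency links word 1 to a gap after word 8.)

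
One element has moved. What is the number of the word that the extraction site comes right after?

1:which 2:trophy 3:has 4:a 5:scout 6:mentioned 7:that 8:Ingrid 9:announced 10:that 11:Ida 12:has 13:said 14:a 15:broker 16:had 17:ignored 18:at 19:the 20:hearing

The displaced element is "which trophy" (word 2).
It is linked across 3 clause boundaries (that → that → Ø).
It functions as the direct object of "ignored", so the gap sits immediately after word 17 ("ignored").
Base order: A scout has mentioned that Ingrid announced that Ida has said a broker had ignored which trophy at the hearing.

17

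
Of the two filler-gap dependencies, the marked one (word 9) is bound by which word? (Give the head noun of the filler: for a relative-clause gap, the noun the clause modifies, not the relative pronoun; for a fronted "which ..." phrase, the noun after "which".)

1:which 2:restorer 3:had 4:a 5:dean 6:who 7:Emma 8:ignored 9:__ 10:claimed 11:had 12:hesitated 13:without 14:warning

5

The marked gap is inside the relative clause, the direct object of "ignored".
Its filler is the head noun "dean" (via "who"), at word 5.
(The other dependency links word 2 to a gap after word 10.)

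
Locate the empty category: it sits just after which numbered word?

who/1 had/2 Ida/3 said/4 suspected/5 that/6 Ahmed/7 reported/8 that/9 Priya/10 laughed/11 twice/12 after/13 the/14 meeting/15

4

The displaced element is "who" (word 1).
It is linked across 1 clause boundary (Ø).
It functions as the subject of "suspected", so the gap sits immediately after word 4 ("said").
Base order: Ida had said that who suspected that Ahmed reported that Priya laughed twice after the meeting.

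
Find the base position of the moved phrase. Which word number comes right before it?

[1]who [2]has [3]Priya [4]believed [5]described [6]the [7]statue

The displaced element is "who" (word 1).
It is linked across 1 clause boundary (Ø).
It functions as the subject of "described", so the gap sits immediately after word 4 ("believed").
Base order: Priya has believed who described the statue.

4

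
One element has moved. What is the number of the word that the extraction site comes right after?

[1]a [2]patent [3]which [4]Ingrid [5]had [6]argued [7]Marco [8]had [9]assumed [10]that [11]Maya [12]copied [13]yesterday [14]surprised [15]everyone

12

The displaced element is "a patent" (word 2).
It is linked across 2 clause boundaries (Ø → that).
It functions as the direct object of "copied", so the gap sits immediately after word 12 ("copied").
Base order: Ingrid had argued Marco had assumed that Maya copied a patent yesterday.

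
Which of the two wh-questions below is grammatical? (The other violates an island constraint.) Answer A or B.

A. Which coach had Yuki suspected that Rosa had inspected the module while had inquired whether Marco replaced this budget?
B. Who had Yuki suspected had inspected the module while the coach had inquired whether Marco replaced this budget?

In A, the wh-phrase is extracted from inside an adjunct island (introduced by "while"), which blocks movement.
In B, the extraction path crosses only that-complement boundaries, which are transparent.
So B is grammatical.

B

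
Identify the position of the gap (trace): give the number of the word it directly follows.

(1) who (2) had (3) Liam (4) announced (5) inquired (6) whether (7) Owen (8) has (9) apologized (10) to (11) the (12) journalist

4

The displaced element is "who" (word 1).
It is linked across 1 clause boundary (Ø).
It functions as the subject of "inquired", so the gap sits immediately after word 4 ("announced").
Base order: Liam had announced that who inquired whether Owen has apologized to the journalist.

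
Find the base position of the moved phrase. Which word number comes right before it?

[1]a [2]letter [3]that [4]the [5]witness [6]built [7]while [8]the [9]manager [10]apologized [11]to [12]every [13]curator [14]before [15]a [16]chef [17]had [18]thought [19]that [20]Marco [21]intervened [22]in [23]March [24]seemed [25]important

6

The displaced element is "a letter" (word 2).
It functions as the direct object of "built", so the gap sits immediately after word 6 ("built").
Base order: The witness built a letter while the manager apologized to every curator before a chef had thought that Marco intervened in March.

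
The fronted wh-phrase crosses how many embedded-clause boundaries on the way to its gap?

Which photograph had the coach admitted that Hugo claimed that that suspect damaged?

"which photograph" is extracted from the object of "damaged".
Boundaries crossed, outermost first: [that], [that] — 2 in total.

2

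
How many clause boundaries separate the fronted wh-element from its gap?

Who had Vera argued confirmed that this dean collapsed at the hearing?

"who" is extracted from the subject of "confirmed".
Boundaries crossed, outermost first: [Ø] — 1 in total.

1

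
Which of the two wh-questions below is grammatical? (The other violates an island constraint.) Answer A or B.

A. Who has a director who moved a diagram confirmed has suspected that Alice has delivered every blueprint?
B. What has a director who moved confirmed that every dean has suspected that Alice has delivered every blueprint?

A

In B, the wh-phrase is extracted from inside a complex-NP island (relative clause) (introduced by "who"), which blocks movement.
In A, the extraction path crosses only that-complement boundaries, which are transparent.
So A is grammatical.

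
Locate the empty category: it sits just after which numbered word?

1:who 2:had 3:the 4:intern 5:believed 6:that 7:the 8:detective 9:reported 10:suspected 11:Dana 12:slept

9

The displaced element is "who" (word 1).
It is linked across 2 clause boundaries (that → Ø).
It functions as the subject of "suspected", so the gap sits immediately after word 9 ("reported").
Base order: The intern had believed that the detective reported that who suspected Dana slept.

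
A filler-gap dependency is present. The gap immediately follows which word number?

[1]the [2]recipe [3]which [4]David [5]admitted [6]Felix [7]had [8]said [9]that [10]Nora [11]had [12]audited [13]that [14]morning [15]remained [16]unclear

12

The displaced element is "the recipe" (word 2).
It is linked across 2 clause boundaries (Ø → that).
It functions as the direct object of "audited", so the gap sits immediately after word 12 ("audited").
Base order: David admitted Felix had said that Nora had audited the recipe that morning.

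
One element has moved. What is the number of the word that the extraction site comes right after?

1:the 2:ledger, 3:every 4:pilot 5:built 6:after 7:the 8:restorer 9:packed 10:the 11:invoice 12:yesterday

5

The displaced element is "the ledger" (word 2).
It functions as the direct object of "built", so the gap sits immediately after word 5 ("built").
Base order: Every pilot built the ledger after the restorer packed the invoice yesterday.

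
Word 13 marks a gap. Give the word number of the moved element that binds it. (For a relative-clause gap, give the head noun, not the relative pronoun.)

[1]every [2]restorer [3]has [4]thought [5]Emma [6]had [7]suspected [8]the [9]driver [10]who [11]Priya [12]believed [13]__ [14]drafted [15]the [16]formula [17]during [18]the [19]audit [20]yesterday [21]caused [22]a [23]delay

9

The gap at 13 is the subject of "drafted", inside a relative clause.
The relative pronoun is "who" (word 10); it is bound by the head noun immediately before it.
Its filler is the head noun "driver", at word 9.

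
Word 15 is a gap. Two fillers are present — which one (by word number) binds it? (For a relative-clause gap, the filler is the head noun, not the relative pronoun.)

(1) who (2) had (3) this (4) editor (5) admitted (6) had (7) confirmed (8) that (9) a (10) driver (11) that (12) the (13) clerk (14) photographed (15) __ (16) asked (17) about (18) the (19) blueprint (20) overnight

The marked gap is inside the relative clause, the direct object of "photographed".
Its filler is the head noun "driver" (via "that"), at word 10.
(The other dependency links word 1 to a gap after word 5.)

10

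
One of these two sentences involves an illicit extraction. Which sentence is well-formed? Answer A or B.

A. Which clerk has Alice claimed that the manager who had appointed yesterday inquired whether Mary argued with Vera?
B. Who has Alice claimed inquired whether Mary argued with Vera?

In A, the wh-phrase is extracted from inside a complex-NP island (relative clause) (introduced by "who"), which blocks movement.
In B, the extraction path crosses only that-complement boundaries, which are transparent.
So B is grammatical.

B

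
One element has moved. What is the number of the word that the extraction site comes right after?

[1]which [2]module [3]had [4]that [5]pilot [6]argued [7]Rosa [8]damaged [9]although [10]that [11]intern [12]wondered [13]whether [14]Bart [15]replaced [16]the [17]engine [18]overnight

The displaced element is "which module" (word 2).
It is linked across 1 clause boundary (Ø).
It functions as the direct object of "damaged", so the gap sits immediately after word 8 ("damaged").
Base order: That pilot had argued Rosa damaged which module although that intern wondered whether Bart replaced the engine overnight.

8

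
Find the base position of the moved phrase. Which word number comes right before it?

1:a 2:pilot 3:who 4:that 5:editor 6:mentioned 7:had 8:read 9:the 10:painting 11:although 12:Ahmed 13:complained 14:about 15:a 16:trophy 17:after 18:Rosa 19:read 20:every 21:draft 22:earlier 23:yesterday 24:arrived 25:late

The displaced element is "a pilot" (word 2).
It is linked across 1 clause boundary (Ø).
It functions as the subject of "read", so the gap sits immediately after word 6 ("mentioned").
Base order: That editor mentioned a pilot had read the painting although Ahmed complained about a trophy after Rosa read every draft earlier yesterday.

6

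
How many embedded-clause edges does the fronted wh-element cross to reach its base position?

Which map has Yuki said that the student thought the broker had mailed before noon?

2

"which map" is extracted from the object of "mailed".
Boundaries crossed, outermost first: [that], [Ø] — 2 in total.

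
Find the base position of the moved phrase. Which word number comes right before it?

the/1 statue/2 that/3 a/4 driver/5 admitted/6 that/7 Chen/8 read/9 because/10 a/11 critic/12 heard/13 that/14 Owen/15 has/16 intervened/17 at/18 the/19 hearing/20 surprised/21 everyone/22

The displaced element is "the statue" (word 2).
It is linked across 1 clause boundary (that).
It functions as the direct object of "read", so the gap sits immediately after word 9 ("read").
Base order: A driver admitted that Chen read the statue because a critic heard that Owen has intervened at the hearing.

9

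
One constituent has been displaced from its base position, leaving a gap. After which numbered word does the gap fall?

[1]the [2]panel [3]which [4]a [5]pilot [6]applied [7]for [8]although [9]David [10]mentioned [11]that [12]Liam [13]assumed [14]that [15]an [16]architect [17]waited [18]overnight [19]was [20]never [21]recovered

The displaced element is "the panel" (word 2).
It functions as the object of the preposition "for" of "applied", so the gap sits immediately after word 7 ("for").
Base order: A pilot applied for the panel although David mentioned that Liam assumed that an architect waited overnight.

7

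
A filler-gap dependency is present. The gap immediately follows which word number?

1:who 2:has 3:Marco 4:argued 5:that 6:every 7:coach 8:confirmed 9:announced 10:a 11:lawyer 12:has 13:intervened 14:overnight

8

The displaced element is "who" (word 1).
It is linked across 2 clause boundaries (that → Ø).
It functions as the subject of "announced", so the gap sits immediately after word 8 ("confirmed").
Base order: Marco has argued that every coach confirmed that who announced a lawyer has intervened overnight.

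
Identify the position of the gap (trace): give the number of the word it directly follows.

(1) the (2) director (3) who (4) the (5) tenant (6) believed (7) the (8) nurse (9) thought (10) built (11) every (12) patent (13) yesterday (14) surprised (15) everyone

9

The displaced element is "the director" (word 2).
It is linked across 2 clause boundaries (Ø → Ø).
It functions as the subject of "built", so the gap sits immediately after word 9 ("thought").
Base order: The tenant believed the nurse thought that the director built every patent yesterday.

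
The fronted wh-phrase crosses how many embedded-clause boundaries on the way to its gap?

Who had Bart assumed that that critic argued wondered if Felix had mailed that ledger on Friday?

"who" is extracted from the subject of "wondered".
Boundaries crossed, outermost first: [that], [Ø] — 2 in total.

2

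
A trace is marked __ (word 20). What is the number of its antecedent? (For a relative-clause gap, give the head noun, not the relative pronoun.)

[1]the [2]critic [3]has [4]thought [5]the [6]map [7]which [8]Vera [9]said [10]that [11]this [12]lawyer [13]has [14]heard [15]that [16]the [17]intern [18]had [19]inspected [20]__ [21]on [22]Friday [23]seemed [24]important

6

The gap at 20 is the object of "inspected", inside a relative clause.
The relative pronoun is "which" (word 7); it is bound by the head noun immediately before it.
Its filler is the head noun "map", at word 6.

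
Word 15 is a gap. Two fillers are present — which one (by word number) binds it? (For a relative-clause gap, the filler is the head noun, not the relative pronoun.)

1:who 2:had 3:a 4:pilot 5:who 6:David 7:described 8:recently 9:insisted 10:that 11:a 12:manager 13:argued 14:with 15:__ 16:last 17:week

1

The marked gap is the object of the preposition "with" of "argued".
Its filler is the fronted wh-phrase "who", at word 1.
(The other dependency links word 4 to a gap after word 7.)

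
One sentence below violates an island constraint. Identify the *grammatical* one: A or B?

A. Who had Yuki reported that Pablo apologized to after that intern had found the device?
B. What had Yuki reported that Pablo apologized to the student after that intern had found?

A

In B, the wh-phrase is extracted from inside an adjunct island (introduced by "after"), which blocks movement.
In A, the extraction path crosses only that-complement boundaries, which are transparent.
So A is grammatical.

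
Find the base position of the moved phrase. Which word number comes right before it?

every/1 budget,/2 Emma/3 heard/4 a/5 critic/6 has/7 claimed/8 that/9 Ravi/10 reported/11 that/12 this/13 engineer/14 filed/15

15

The displaced element is "every budget" (word 2).
It is linked across 3 clause boundaries (Ø → that → that).
It functions as the direct object of "filed", so the gap sits immediately after word 15 ("filed").
Base order: Emma heard a critic has claimed that Ravi reported that this engineer filed every budget.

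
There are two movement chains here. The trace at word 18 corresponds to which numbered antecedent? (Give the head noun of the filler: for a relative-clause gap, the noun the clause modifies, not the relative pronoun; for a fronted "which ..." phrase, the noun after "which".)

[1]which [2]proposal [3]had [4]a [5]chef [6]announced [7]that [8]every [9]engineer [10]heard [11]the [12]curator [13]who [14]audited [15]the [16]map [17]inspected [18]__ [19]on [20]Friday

2

The marked gap is the direct object of "inspected".
Its filler is the fronted wh-phrase "which proposal", at word 2.
(The other dependency links word 12 to a gap after word 13.)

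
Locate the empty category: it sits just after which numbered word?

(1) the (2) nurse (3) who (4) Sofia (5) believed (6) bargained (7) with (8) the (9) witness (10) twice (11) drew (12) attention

The displaced element is "the nurse" (word 2).
It is linked across 1 clause boundary (Ø).
It functions as the subject of "bargained", so the gap sits immediately after word 5 ("believed").
Base order: Sofia believed that the nurse bargained with the witness twice.

5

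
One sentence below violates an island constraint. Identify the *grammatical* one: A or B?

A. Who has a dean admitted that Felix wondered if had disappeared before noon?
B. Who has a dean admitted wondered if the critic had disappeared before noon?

In A, the wh-phrase is extracted from inside a wh-island (introduced by "if"), which blocks movement.
In B, the extraction path crosses only that-complement boundaries, which are transparent.
So B is grammatical.

B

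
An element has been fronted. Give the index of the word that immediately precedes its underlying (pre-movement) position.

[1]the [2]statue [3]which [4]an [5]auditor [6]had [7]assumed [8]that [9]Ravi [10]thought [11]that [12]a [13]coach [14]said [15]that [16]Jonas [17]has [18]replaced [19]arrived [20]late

18

The displaced element is "the statue" (word 2).
It is linked across 3 clause boundaries (that → that → that).
It functions as the direct object of "replaced", so the gap sits immediately after word 18 ("replaced").
Base order: An auditor had assumed that Ravi thought that a coach said that Jonas has replaced the statue.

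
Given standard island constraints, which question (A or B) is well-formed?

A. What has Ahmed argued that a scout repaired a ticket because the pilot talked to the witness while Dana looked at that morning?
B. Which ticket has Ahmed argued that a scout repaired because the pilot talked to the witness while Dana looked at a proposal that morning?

B

In A, the wh-phrase is extracted from inside an adjunct island (introduced by "because"), which blocks movement.
In B, the extraction path crosses only that-complement boundaries, which are transparent.
So B is grammatical.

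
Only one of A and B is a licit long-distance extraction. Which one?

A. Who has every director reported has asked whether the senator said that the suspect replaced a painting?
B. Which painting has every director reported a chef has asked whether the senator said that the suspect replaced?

In B, the wh-phrase is extracted from inside a wh-island (introduced by "whether"), which blocks movement.
In A, the extraction path crosses only that-complement boundaries, which are transparent.
So A is grammatical.

A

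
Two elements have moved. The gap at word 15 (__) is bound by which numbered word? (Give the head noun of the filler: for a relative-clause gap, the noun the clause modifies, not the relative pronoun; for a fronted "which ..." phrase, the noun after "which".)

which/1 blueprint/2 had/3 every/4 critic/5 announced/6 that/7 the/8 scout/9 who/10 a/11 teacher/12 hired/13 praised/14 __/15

2

The marked gap is the direct object of "praised".
Its filler is the fronted wh-phrase "which blueprint", at word 2.
(The other dependency links word 9 to a gap after word 13.)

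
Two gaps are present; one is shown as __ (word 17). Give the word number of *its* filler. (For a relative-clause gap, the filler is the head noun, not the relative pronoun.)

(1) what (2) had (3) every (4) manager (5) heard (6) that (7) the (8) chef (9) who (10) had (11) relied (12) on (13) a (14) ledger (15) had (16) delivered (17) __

The marked gap is the direct object of "delivered".
Its filler is the fronted wh-phrase "what", at word 1.
(The other dependency links word 8 to a gap after word 9.)

1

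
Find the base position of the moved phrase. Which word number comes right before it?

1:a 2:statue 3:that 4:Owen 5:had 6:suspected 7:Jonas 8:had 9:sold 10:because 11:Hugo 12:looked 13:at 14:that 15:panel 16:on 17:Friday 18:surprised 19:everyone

The displaced element is "a statue" (word 2).
It is linked across 1 clause boundary (Ø).
It functions as the direct object of "sold", so the gap sits immediately after word 9 ("sold").
Base order: Owen had suspected Jonas had sold a statue because Hugo looked at that panel on Friday.

9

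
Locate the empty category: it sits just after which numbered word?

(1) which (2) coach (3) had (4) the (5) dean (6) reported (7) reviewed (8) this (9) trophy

6

The displaced element is "which coach" (word 2).
It is linked across 1 clause boundary (Ø).
It functions as the subject of "reviewed", so the gap sits immediately after word 6 ("reported").
Base order: The dean had reported that which coach reviewed this trophy.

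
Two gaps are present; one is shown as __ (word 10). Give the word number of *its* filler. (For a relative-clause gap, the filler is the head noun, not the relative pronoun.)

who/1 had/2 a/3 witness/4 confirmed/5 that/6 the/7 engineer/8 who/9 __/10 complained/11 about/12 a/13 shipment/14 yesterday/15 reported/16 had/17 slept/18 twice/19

The marked gap is inside the relative clause, the subject of "complained".
Its filler is the head noun "engineer" (via "who"), at word 8.
(The other dependency links word 1 to a gap after word 16.)

8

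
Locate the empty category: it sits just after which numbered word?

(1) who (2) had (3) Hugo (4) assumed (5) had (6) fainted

The displaced element is "who" (word 1).
It is linked across 1 clause boundary (Ø).
It functions as the subject of "fainted", so the gap sits immediately after word 4 ("assumed").
Base order: Hugo had assumed that who had fainted.

4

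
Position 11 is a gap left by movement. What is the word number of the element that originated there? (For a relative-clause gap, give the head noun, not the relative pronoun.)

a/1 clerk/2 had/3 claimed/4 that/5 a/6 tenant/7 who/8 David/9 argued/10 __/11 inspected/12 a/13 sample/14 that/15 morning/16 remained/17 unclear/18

7

The gap at 11 is the subject of "inspected", inside a relative clause.
The relative pronoun is "who" (word 8); it is bound by the head noun immediately before it.
Its filler is the head noun "tenant", at word 7.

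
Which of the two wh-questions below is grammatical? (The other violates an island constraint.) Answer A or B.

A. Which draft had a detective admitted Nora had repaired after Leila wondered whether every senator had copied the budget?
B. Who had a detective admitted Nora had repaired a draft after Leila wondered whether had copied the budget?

A

In B, the wh-phrase is extracted from inside an adjunct island (introduced by "after"), which blocks movement.
In A, the extraction path crosses only that-complement boundaries, which are transparent.
So A is grammatical.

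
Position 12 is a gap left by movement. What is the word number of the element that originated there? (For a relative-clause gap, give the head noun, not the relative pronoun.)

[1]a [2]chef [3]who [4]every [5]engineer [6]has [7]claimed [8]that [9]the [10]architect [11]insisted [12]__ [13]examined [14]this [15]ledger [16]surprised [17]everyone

2

The gap at 12 is the subject of "examined", inside a relative clause.
The relative pronoun is "who" (word 3); it is bound by the head noun immediately before it.
Its filler is the head noun "chef", at word 2.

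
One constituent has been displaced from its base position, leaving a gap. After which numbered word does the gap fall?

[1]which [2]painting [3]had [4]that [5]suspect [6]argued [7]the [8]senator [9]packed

The displaced element is "which painting" (word 2).
It is linked across 1 clause boundary (Ø).
It functions as the direct object of "packed", so the gap sits immediately after word 9 ("packed").
Base order: That suspect had argued the senator packed which painting.

9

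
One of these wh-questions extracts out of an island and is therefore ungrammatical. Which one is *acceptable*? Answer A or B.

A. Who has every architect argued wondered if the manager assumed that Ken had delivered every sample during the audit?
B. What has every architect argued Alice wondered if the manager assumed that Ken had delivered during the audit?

In B, the wh-phrase is extracted from inside a wh-island (introduced by "if"), which blocks movement.
In A, the extraction path crosses only that-complement boundaries, which are transparent.
So A is grammatical.

A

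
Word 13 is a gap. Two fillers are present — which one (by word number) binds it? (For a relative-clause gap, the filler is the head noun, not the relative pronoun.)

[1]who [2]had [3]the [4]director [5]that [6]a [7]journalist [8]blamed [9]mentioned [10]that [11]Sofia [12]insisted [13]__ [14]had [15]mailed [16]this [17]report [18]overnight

The marked gap is the subject of "mailed".
Its filler is the fronted wh-phrase "who", at word 1.
(The other dependency links word 4 to a gap after word 8.)

1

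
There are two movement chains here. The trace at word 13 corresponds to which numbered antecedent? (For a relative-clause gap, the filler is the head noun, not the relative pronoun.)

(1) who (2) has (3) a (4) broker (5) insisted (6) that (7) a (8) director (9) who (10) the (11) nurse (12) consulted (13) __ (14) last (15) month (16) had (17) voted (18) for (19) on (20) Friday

8

The marked gap is inside the relative clause, the direct object of "consulted".
Its filler is the head noun "director" (via "who"), at word 8.
(The other dependency links word 1 to a gap after word 18.)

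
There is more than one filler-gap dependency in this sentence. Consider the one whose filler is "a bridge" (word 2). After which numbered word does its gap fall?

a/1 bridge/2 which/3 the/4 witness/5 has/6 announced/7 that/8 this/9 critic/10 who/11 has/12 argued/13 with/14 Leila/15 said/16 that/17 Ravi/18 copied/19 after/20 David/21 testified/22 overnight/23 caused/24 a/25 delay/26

The displaced element is "a bridge" (word 2).
It is linked across 2 clause boundaries (that → that).
It functions as the direct object of "copied", so the gap sits immediately after word 19 ("copied").
Base order: The witness has announced that this critic who has argued with Leila said that Ravi copied a bridge after David testified overnight.

19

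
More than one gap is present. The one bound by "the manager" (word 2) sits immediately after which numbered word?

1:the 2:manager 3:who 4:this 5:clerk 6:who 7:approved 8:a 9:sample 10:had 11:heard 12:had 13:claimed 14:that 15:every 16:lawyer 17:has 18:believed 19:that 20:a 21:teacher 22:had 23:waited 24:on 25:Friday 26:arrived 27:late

11

The displaced element is "the manager" (word 2).
It is linked across 1 clause boundary (Ø).
It functions as the subject of "claimed", so the gap sits immediately after word 11 ("heard").
Base order: This clerk who approved a sample had heard the manager had claimed that every lawyer has believed that a teacher had waited on Friday.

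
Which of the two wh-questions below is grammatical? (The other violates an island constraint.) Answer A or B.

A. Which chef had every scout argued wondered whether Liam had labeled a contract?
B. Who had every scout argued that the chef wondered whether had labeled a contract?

In B, the wh-phrase is extracted from inside a wh-island (introduced by "whether"), which blocks movement.
In A, the extraction path crosses only that-complement boundaries, which are transparent.
So A is grammatical.

A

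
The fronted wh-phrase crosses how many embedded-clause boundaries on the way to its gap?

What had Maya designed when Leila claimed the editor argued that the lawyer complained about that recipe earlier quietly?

"what" originates inside the matrix clause — no clause boundary is crossed.

0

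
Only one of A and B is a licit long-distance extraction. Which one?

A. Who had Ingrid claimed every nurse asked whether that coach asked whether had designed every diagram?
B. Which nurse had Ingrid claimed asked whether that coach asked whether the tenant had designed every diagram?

B

In A, the wh-phrase is extracted from inside a wh-island (introduced by "whether"), which blocks movement.
In B, the extraction path crosses only that-complement boundaries, which are transparent.
So B is grammatical.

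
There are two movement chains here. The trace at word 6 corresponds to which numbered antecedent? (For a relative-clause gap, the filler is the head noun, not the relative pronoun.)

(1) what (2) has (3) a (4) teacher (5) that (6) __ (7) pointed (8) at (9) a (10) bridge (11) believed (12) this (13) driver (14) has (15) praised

The marked gap is inside the relative clause, the subject of "pointed".
Its filler is the head noun "teacher" (via "that"), at word 4.
(The other dependency links word 1 to a gap after word 15.)

4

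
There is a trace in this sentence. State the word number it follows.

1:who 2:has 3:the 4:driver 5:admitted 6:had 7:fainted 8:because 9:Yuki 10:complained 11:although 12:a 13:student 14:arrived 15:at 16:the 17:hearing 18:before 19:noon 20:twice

5

The displaced element is "who" (word 1).
It is linked across 1 clause boundary (Ø).
It functions as the subject of "fainted", so the gap sits immediately after word 5 ("admitted").
Base order: The driver has admitted that who had fainted because Yuki complained although a student arrived at the hearing before noon twice.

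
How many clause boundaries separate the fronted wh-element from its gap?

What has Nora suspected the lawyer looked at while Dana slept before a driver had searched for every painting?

"what" is extracted from the PP object of "looked".
Boundaries crossed, outermost first: [Ø] — 1 in total.

1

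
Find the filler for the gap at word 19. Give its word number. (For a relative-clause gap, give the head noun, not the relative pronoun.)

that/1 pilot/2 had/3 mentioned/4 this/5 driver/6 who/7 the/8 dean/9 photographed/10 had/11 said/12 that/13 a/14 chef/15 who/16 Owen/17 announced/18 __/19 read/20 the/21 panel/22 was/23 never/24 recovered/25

15

The gap at 19 is the subject of "read", inside a relative clause.
The relative pronoun is "who" (word 16); it is bound by the head noun immediately before it.
Its filler is the head noun "chef", at word 15.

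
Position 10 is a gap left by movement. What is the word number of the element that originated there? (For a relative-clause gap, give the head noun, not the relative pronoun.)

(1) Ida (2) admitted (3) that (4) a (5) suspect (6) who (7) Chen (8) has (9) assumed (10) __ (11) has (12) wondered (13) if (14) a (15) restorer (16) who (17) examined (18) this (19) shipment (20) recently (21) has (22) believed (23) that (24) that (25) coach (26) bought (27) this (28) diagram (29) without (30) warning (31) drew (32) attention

5

The gap at 10 is the subject of "wondered", inside a relative clause.
The relative pronoun is "who" (word 6); it is bound by the head noun immediately before it.
Its filler is the head noun "suspect", at word 5.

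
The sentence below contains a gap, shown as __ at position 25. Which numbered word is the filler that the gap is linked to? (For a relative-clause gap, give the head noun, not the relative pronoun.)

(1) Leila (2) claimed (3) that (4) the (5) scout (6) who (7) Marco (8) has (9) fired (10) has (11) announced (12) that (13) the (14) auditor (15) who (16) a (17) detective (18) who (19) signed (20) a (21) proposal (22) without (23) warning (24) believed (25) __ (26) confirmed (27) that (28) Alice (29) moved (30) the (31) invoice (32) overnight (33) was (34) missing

14

The gap at 25 is the subject of "confirmed", inside a relative clause.
The relative pronoun is "who" (word 15); it is bound by the head noun immediately before it.
Its filler is the head noun "auditor", at word 14.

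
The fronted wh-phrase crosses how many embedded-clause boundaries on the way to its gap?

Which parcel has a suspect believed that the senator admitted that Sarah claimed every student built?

"which parcel" is extracted from the object of "built".
Boundaries crossed, outermost first: [that], [that], [Ø] — 3 in total.

3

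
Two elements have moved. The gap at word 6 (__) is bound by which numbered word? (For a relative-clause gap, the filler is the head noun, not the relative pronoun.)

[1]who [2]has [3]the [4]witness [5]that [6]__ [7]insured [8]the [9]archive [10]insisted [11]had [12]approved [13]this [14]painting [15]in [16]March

4

The marked gap is inside the relative clause, the subject of "insured".
Its filler is the head noun "witness" (via "that"), at word 4.
(The other dependency links word 1 to a gap after word 10.)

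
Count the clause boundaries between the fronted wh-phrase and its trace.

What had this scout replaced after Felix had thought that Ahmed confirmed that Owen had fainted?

0

"what" originates inside the matrix clause — no clause boundary is crossed.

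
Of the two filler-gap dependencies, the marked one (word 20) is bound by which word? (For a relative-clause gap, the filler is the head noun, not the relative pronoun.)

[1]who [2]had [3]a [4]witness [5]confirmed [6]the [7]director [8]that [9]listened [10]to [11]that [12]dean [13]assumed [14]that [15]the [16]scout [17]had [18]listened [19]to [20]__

The marked gap is the object of the preposition "to" of "listened".
Its filler is the fronted wh-phrase "who", at word 1.
(The other dependency links word 7 to a gap after word 8.)

1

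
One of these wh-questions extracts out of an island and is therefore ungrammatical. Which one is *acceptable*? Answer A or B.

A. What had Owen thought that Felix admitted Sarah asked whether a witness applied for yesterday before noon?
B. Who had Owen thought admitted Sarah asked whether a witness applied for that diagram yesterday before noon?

In A, the wh-phrase is extracted from inside a wh-island (introduced by "whether"), which blocks movement.
In B, the extraction path crosses only that-complement boundaries, which are transparent.
So B is grammatical.

B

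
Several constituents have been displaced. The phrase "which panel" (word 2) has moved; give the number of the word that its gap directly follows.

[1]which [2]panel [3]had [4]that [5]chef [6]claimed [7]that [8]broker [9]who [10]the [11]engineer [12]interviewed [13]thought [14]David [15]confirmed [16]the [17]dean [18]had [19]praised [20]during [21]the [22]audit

19

The displaced element is "which panel" (word 2).
It is linked across 3 clause boundaries (Ø → Ø → Ø).
It functions as the direct object of "praised", so the gap sits immediately after word 19 ("praised").
Base order: That chef had claimed that broker who the engineer interviewed thought David confirmed the dean had praised which panel during the audit.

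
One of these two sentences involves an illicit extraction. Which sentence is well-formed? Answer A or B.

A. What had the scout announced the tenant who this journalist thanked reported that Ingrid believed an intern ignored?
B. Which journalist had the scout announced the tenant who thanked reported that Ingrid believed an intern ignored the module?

In B, the wh-phrase is extracted from inside a complex-NP island (relative clause) (introduced by "who"), which blocks movement.
In A, the extraction path crosses only that-complement boundaries, which are transparent.
So A is grammatical.

A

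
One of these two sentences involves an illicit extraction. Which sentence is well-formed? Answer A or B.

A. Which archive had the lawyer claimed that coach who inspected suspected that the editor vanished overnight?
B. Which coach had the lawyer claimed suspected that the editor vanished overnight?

B

In A, the wh-phrase is extracted from inside a complex-NP island (relative clause) (introduced by "who"), which blocks movement.
In B, the extraction path crosses only that-complement boundaries, which are transparent.
So B is grammatical.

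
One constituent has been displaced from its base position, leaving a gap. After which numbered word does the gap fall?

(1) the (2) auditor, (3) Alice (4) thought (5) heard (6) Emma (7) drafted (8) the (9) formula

The displaced element is "the auditor" (word 2).
It is linked across 1 clause boundary (Ø).
It functions as the subject of "heard", so the gap sits immediately after word 4 ("thought").
Base order: Alice thought that the auditor heard Emma drafted the formula.

4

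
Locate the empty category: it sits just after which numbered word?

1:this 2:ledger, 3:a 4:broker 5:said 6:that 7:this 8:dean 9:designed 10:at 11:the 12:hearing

The displaced element is "this ledger" (word 2).
It is linked across 1 clause boundary (that).
It functions as the direct object of "designed", so the gap sits immediately after word 9 ("designed").
Base order: A broker said that this dean designed this ledger at the hearing.

9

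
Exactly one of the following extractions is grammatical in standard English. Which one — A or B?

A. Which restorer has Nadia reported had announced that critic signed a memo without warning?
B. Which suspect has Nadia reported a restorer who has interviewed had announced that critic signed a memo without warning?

In B, the wh-phrase is extracted from inside a complex-NP island (relative clause) (introduced by "who"), which blocks movement.
In A, the extraction path crosses only that-complement boundaries, which are transparent.
So A is grammatical.

A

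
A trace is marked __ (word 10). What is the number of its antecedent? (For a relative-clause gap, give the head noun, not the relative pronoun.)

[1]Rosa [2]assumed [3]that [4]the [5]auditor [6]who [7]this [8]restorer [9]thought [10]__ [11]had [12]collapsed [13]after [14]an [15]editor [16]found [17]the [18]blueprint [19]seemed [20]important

5

The gap at 10 is the subject of "collapsed", inside a relative clause.
The relative pronoun is "who" (word 6); it is bound by the head noun immediately before it.
Its filler is the head noun "auditor", at word 5.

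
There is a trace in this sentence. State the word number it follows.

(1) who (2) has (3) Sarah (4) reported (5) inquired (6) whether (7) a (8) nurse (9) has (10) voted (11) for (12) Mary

The displaced element is "who" (word 1).
It is linked across 1 clause boundary (Ø).
It functions as the subject of "inquired", so the gap sits immediately after word 4 ("reported").
Base order: Sarah has reported that who inquired whether a nurse has voted for Mary.

4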